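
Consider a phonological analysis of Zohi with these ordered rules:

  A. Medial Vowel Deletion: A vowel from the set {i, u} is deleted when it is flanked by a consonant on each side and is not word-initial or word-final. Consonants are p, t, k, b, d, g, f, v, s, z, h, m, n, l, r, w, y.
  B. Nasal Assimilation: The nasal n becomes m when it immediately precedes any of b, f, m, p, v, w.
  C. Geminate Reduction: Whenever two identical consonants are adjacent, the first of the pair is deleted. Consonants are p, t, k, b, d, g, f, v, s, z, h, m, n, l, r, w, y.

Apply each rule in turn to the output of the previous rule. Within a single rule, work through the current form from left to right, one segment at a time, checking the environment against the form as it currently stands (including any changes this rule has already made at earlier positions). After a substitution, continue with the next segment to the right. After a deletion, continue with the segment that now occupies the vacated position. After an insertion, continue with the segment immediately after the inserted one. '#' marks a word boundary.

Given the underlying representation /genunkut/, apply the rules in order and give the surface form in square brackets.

[genkt]

A Medial Vowel Deletion: [genunkut] → [gennkt]
B Nasal Assimilation: no change — [gennkt]
C Geminate Reduction: [gennkt] → [genkt]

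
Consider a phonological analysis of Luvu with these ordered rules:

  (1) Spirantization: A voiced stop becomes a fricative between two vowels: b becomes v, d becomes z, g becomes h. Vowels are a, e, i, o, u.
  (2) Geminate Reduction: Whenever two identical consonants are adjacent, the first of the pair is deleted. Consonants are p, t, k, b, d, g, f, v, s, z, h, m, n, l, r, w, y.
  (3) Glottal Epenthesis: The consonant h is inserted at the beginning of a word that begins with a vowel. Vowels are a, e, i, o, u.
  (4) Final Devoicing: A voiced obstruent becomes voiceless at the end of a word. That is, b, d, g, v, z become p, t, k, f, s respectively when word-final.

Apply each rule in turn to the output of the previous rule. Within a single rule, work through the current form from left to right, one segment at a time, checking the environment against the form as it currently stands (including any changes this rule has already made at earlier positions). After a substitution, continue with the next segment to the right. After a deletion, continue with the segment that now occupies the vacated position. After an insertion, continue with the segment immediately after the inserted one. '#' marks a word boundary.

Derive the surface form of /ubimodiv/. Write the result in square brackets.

[huvimozif]

(1) Spirantization: [ubimodiv] → [uvimoziv]
(2) Geminate Reduction: no change — [uvimoziv]
(3) Glottal Epenthesis: [uvimoziv] → [huvimoziv]
(4) Final Devoicing: [huvimoziv] → [huvimozif]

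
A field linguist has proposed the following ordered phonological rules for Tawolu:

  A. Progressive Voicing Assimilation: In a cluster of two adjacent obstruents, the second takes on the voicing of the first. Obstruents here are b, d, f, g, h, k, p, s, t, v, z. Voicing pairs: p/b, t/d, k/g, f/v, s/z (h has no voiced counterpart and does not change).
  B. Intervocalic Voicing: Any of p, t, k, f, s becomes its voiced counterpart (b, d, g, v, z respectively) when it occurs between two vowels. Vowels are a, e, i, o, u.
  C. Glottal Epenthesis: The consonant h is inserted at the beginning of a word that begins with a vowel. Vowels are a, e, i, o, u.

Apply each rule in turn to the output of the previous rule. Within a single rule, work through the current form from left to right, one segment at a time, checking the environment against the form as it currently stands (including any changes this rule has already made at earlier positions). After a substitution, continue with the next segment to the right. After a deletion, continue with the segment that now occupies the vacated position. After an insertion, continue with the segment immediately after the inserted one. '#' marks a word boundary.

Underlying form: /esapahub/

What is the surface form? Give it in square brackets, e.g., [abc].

A Progressive Voicing Assimilation: no change — [esapahub]
B Intervocalic Voicing: [esapahub] → [ezabahub]
C Glottal Epenthesis: [ezabahub] → [hezabahub]

[hezabahub]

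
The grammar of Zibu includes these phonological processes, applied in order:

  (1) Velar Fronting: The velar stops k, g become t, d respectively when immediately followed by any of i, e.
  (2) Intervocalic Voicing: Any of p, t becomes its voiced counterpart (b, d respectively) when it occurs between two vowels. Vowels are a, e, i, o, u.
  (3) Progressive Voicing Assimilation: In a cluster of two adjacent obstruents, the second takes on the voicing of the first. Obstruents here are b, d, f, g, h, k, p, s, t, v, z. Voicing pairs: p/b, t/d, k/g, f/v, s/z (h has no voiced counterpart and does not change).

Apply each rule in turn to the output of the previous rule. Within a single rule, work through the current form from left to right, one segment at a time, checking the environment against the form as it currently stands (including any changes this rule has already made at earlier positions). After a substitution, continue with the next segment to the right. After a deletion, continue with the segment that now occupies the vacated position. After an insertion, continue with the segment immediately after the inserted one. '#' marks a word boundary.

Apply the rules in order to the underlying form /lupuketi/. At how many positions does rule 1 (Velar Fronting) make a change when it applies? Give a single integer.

1

(1) Velar Fronting: [lupuketi] → [luputeti]
(2) Intervocalic Voicing: [luputeti] → [lubudedi]
(3) Progressive Voicing Assimilation: no change — [lubudedi]
Rule 1 changed 1 position(s).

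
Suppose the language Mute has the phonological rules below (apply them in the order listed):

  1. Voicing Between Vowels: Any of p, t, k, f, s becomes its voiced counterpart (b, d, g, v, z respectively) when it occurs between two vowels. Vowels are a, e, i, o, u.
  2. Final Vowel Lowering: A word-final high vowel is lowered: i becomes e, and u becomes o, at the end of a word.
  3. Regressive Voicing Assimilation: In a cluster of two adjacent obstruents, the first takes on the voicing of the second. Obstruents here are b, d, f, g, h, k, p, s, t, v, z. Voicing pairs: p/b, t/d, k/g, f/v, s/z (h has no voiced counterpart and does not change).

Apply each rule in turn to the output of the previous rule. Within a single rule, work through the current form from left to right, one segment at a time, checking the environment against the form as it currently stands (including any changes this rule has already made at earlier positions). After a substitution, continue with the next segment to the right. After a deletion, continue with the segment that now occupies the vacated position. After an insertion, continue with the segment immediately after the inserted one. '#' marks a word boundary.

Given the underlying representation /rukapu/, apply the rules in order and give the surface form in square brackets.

1 Voicing Between Vowels: [rukapu] → [rugabu]
2 Final Vowel Lowering: [rugabu] → [rugabo]
3 Regressive Voicing Assimilation: no change — [rugabo]

[rugabo]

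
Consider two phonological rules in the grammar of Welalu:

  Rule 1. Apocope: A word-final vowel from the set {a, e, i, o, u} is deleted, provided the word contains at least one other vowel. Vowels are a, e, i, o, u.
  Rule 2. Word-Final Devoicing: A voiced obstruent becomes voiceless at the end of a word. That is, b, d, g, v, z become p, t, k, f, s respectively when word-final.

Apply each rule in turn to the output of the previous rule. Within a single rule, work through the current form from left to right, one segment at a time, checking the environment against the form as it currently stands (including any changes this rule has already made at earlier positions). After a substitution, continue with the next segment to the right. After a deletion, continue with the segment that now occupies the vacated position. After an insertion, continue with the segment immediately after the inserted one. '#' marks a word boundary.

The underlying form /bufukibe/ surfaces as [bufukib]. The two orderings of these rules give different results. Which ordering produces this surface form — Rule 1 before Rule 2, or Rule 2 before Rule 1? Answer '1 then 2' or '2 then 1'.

Order 1 then 2:
  1 Apocope: [bufukibe] → [bufukib]
  2 Word-Final Devoicing: [bufukib] → [bufukip]
  result: [bufukip]
Order 2 then 1:
  2 Word-Final Devoicing: no change — [bufukibe]
  1 Apocope: [bufukibe] → [bufukib]
  result: [bufukib]

2 then 1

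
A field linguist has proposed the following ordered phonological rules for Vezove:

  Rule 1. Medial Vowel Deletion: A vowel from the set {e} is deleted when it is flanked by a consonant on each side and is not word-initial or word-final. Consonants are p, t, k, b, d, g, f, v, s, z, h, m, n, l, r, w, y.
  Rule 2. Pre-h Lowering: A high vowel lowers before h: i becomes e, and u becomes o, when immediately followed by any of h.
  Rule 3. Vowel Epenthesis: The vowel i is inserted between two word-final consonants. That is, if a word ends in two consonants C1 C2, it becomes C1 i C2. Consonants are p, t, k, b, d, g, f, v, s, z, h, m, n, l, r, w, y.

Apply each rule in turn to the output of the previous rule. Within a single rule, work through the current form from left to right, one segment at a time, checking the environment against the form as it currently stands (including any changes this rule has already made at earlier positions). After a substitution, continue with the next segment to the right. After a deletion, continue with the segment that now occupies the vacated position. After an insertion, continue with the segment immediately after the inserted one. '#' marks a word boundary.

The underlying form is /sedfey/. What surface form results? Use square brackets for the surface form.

Rule 1 Medial Vowel Deletion: [sedfey] → [sdfy]
Rule 2 Pre-h Lowering: no change — [sdfy]
Rule 3 Vowel Epenthesis: [sdfy] → [sdfiy]

[sdfiy]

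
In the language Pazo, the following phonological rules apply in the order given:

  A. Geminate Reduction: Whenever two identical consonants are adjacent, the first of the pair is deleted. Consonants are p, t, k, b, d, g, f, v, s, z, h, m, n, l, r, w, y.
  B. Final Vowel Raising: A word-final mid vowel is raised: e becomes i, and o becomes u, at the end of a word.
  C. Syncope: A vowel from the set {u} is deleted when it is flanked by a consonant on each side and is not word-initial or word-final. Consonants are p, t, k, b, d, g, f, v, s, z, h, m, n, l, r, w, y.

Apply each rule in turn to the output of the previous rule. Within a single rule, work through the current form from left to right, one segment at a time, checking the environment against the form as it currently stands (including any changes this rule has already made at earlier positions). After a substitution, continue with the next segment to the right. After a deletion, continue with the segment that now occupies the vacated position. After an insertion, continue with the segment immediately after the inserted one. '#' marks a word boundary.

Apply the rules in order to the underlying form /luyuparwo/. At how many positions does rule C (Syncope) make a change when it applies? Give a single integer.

2

A Geminate Reduction: no change — [luyuparwo]
B Final Vowel Raising: [luyuparwo] → [luyuparwu]
C Syncope: [luyuparwu] → [lyparwu]
Rule C changed 2 position(s).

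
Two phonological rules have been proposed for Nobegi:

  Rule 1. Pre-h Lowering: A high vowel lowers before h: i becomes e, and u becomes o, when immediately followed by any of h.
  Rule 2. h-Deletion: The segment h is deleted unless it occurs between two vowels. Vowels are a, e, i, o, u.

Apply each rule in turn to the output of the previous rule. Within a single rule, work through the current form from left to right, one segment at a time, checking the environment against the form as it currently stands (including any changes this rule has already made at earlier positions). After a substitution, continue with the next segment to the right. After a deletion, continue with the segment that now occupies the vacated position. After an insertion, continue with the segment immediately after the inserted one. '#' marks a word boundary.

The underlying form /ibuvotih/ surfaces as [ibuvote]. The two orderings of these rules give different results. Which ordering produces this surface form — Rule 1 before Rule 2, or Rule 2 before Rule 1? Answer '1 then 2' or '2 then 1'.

Order 1 then 2:
  1 Pre-h Lowering: [ibuvotih] → [ibuvoteh]
  2 h-Deletion: [ibuvoteh] → [ibuvote]
  result: [ibuvote]
Order 2 then 1:
  2 h-Deletion: [ibuvotih] → [ibuvoti]
  1 Pre-h Lowering: no change — [ibuvoti]
  result: [ibuvoti]

1 then 2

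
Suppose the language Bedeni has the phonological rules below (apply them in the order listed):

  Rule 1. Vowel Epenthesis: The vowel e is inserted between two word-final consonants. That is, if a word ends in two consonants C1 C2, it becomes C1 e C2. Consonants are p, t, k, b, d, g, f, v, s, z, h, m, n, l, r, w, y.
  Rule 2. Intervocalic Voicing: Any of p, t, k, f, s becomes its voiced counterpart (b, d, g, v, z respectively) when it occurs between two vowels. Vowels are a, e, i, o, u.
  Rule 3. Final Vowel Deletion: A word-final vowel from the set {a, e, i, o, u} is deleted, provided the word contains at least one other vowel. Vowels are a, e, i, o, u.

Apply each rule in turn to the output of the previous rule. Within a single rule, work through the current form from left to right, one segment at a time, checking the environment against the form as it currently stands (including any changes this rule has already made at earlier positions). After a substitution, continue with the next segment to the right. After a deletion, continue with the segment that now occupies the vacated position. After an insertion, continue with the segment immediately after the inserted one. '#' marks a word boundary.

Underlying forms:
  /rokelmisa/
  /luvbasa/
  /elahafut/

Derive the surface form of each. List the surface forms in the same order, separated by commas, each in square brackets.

[rogelmiz], [luvbaz], [elahavut]

/rokelmisa/:
  Rule 1 Vowel Epenthesis: no change — [rokelmisa]
  Rule 2 Intervocalic Voicing: [rokelmisa] → [rogelmiza]
  Rule 3 Final Vowel Deletion: [rogelmiza] → [rogelmiz]
/luvbasa/:
  Rule 1 Vowel Epenthesis: no change — [luvbasa]
  Rule 2 Intervocalic Voicing: [luvbasa] → [luvbaza]
  Rule 3 Final Vowel Deletion: [luvbaza] → [luvbaz]
/elahafut/:
  Rule 1 Vowel Epenthesis: no change — [elahafut]
  Rule 2 Intervocalic Voicing: [elahafut] → [elahavut]
  Rule 3 Final Vowel Deletion: no change — [elahavut]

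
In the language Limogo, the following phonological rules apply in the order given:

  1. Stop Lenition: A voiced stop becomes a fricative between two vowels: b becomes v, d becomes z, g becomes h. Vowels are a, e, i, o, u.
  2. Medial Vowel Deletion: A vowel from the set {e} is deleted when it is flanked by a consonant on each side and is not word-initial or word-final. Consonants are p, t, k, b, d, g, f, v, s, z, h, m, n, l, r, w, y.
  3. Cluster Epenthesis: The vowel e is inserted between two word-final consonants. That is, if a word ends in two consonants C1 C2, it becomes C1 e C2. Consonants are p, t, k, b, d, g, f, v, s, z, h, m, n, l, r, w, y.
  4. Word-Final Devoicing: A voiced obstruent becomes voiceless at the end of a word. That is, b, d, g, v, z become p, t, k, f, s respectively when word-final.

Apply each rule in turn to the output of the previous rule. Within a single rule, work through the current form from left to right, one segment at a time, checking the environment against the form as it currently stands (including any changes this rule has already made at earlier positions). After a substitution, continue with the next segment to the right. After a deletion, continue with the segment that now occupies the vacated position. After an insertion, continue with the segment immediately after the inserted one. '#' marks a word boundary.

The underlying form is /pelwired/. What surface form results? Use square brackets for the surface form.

1 Stop Lenition: no change — [pelwired]
2 Medial Vowel Deletion: [pelwired] → [plwird]
3 Cluster Epenthesis: [plwird] → [plwired]
4 Word-Final Devoicing: [plwired] → [plwiret]

[plwiret]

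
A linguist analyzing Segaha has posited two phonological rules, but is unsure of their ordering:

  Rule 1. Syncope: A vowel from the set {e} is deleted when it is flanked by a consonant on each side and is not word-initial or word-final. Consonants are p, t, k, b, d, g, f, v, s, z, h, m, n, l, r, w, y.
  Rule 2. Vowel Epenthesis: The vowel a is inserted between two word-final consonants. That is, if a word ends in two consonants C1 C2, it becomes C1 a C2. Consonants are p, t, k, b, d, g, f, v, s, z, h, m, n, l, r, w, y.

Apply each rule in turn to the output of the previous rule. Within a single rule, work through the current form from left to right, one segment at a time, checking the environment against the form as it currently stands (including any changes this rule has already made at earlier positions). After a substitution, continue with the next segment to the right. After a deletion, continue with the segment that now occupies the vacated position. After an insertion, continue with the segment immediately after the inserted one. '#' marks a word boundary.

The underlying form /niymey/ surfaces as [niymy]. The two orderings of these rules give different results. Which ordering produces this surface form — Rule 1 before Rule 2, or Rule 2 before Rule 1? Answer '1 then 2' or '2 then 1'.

Order 1 then 2:
  1 Syncope: [niymey] → [niymy]
  2 Vowel Epenthesis: [niymy] → [niymay]
  result: [niymay]
Order 2 then 1:
  2 Vowel Epenthesis: no change — [niymey]
  1 Syncope: [niymey] → [niymy]
  result: [niymy]

2 then 1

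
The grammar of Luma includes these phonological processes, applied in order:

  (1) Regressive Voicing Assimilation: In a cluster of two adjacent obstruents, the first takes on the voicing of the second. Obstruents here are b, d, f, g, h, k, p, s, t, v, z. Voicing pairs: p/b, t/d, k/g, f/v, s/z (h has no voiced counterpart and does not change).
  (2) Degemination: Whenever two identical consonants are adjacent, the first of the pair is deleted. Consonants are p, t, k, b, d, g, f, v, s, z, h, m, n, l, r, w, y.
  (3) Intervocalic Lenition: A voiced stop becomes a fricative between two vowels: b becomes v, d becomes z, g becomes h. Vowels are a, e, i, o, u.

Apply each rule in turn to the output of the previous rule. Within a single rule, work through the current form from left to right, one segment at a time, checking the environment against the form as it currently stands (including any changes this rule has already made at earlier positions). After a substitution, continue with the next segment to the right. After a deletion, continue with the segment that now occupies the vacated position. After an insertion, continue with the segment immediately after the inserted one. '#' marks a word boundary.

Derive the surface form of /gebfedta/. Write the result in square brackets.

[gepfeta]

(1) Regressive Voicing Assimilation: [gebfedta] → [gepfetta]
(2) Degemination: [gepfetta] → [gepfeta]
(3) Intervocalic Lenition: no change — [gepfeta]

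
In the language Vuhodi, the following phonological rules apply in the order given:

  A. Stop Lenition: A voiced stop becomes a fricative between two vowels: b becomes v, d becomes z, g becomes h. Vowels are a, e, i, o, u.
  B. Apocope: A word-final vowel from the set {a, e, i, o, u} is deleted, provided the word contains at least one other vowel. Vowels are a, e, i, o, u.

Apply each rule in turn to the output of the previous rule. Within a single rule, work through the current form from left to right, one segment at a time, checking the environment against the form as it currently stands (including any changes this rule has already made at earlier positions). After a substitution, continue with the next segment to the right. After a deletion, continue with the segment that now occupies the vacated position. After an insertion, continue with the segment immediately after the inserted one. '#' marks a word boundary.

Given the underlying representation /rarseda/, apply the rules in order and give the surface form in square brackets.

[rarsez]

A Stop Lenition: [rarseda] → [rarseza]
B Apocope: [rarseza] → [rarsez]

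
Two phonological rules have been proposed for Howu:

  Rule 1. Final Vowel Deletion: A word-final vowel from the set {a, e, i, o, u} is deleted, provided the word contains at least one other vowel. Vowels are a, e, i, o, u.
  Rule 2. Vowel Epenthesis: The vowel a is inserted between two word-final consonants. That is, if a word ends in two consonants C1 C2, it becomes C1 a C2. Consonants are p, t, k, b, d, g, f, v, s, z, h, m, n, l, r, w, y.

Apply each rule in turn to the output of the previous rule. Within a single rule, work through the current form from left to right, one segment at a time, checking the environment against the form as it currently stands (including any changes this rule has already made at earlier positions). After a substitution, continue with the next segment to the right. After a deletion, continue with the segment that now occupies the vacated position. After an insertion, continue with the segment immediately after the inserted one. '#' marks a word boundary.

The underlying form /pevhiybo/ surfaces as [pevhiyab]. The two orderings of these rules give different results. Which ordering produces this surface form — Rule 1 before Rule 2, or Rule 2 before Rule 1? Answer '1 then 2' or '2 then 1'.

1 then 2

Order 1 then 2:
  1 Final Vowel Deletion: [pevhiybo] → [pevhiyb]
  2 Vowel Epenthesis: [pevhiyb] → [pevhiyab]
  result: [pevhiyab]
Order 2 then 1:
  2 Vowel Epenthesis: no change — [pevhiybo]
  1 Final Vowel Deletion: [pevhiybo] → [pevhiyb]
  result: [pevhiyb]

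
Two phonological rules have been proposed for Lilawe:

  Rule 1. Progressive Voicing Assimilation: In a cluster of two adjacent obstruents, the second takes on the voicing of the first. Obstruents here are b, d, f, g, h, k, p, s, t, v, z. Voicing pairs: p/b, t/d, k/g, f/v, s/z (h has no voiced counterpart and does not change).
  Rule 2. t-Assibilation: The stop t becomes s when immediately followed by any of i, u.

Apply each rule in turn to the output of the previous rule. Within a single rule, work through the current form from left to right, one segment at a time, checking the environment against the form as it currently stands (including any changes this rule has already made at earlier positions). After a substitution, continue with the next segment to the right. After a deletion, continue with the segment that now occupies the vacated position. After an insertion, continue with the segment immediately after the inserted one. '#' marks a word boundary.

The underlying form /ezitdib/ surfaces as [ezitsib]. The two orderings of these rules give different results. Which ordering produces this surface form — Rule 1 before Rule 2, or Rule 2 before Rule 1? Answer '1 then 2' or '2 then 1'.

Order 1 then 2:
  1 Progressive Voicing Assimilation: [ezitdib] → [ezittib]
  2 t-Assibilation: [ezittib] → [ezitsib]
  result: [ezitsib]
Order 2 then 1:
  2 t-Assibilation: no change — [ezitdib]
  1 Progressive Voicing Assimilation: [ezitdib] → [ezittib]
  result: [ezittib]

1 then 2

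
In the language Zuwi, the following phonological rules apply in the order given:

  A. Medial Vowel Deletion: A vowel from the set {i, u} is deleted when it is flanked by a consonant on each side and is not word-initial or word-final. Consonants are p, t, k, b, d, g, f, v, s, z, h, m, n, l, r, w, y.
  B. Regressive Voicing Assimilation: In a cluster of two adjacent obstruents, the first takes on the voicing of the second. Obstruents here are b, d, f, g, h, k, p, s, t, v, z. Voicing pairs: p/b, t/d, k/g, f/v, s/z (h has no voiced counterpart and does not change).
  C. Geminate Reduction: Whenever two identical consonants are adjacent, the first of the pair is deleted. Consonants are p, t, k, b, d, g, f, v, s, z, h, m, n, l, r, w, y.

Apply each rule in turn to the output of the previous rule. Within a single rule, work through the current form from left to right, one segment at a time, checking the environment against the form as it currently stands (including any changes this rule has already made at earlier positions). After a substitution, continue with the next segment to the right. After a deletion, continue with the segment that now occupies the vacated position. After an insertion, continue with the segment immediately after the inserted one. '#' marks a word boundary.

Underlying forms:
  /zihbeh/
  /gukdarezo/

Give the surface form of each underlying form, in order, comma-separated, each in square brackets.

[shbeh], [kgdarezo]

/zihbeh/:
  A Medial Vowel Deletion: [zihbeh] → [zhbeh]
  B Regressive Voicing Assimilation: [zhbeh] → [shbeh]
  C Geminate Reduction: no change — [shbeh]
/gukdarezo/:
  A Medial Vowel Deletion: [gukdarezo] → [gkdarezo]
  B Regressive Voicing Assimilation: [gkdarezo] → [kgdarezo]
  C Geminate Reduction: no change — [kgdarezo]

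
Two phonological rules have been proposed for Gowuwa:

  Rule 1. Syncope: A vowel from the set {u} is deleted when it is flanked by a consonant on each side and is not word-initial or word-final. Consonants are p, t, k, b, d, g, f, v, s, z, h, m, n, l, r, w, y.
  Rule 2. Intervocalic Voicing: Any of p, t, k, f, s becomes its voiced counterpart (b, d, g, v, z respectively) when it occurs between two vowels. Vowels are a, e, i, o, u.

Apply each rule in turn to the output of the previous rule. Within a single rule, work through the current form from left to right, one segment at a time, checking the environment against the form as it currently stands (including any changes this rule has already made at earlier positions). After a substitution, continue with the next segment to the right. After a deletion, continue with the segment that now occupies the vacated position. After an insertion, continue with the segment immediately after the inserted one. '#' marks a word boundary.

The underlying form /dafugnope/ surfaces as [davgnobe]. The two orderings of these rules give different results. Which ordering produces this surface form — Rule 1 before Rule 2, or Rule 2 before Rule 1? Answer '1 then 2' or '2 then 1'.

Order 1 then 2:
  1 Syncope: [dafugnope] → [dafgnope]
  2 Intervocalic Voicing: [dafgnope] → [dafgnobe]
  result: [dafgnobe]
Order 2 then 1:
  2 Intervocalic Voicing: [dafugnope] → [davugnobe]
  1 Syncope: [davugnobe] → [davgnobe]
  result: [davgnobe]

2 then 1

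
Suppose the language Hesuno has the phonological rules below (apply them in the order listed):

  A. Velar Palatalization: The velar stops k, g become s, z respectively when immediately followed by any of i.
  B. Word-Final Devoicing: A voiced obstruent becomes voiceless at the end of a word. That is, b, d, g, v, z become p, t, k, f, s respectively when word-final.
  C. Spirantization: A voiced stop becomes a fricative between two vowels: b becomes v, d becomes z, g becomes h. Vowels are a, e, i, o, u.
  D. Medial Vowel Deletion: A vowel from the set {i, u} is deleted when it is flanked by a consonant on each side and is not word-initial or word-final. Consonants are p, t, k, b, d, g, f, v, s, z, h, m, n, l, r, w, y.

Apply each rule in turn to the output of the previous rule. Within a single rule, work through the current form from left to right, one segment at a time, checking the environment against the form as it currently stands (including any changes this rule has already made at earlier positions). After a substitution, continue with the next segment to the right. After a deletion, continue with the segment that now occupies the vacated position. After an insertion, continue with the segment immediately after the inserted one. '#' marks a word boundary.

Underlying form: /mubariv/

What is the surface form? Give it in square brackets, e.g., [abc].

A Velar Palatalization: no change — [mubariv]
B Word-Final Devoicing: [mubariv] → [mubarif]
C Spirantization: [mubarif] → [muvarif]
D Medial Vowel Deletion: [muvarif] → [mvarf]

[mvarf]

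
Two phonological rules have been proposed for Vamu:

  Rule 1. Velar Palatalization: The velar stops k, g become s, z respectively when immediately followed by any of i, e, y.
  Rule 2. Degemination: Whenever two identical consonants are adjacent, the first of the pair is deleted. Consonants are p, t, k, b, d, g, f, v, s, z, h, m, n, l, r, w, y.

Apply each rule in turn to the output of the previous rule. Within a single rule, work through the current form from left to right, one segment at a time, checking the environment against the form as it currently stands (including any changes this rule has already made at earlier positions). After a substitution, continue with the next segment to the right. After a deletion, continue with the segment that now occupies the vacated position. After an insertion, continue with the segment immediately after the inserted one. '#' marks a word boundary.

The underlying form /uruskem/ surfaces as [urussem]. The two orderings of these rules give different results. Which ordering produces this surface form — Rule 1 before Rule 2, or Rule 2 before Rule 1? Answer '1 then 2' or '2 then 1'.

2 then 1

Order 1 then 2:
  1 Velar Palatalization: [uruskem] → [urussem]
  2 Degemination: [urussem] → [urusem]
  result: [urusem]
Order 2 then 1:
  2 Degemination: no change — [uruskem]
  1 Velar Palatalization: [uruskem] → [urussem]
  result: [urussem]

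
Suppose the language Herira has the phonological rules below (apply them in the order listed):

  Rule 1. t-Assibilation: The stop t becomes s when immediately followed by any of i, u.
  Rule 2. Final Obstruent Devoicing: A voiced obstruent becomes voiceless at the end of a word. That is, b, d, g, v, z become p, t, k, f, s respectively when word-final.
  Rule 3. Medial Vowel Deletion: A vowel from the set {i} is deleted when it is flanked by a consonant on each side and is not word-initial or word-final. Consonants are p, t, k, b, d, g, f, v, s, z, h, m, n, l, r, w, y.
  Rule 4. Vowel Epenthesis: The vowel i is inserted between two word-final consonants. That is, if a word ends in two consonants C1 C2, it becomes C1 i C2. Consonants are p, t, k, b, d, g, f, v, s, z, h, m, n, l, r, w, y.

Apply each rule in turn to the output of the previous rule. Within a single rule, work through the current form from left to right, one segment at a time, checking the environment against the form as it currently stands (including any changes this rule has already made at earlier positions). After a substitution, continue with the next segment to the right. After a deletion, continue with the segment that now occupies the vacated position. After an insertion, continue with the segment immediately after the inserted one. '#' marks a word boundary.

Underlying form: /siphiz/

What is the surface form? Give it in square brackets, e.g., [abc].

Rule 1 t-Assibilation: no change — [siphiz]
Rule 2 Final Obstruent Devoicing: [siphiz] → [siphis]
Rule 3 Medial Vowel Deletion: [siphis] → [sphs]
Rule 4 Vowel Epenthesis: [sphs] → [sphis]

[sphis]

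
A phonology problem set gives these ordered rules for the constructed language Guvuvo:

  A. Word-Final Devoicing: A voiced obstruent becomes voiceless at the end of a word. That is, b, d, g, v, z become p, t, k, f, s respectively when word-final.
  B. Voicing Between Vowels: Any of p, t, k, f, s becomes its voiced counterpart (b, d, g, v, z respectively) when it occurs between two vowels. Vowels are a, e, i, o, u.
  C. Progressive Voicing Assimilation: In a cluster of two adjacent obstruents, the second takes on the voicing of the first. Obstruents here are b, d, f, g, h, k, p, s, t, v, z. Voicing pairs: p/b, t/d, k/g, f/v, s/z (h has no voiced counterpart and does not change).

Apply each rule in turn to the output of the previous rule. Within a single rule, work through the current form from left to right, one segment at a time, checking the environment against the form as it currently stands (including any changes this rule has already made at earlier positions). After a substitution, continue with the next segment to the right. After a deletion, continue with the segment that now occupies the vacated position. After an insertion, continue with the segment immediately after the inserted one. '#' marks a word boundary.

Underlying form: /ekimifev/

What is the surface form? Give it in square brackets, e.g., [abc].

A Word-Final Devoicing: [ekimifev] → [ekimifef]
B Voicing Between Vowels: [ekimifef] → [egimivef]
C Progressive Voicing Assimilation: no change — [egimivef]

[egimivef]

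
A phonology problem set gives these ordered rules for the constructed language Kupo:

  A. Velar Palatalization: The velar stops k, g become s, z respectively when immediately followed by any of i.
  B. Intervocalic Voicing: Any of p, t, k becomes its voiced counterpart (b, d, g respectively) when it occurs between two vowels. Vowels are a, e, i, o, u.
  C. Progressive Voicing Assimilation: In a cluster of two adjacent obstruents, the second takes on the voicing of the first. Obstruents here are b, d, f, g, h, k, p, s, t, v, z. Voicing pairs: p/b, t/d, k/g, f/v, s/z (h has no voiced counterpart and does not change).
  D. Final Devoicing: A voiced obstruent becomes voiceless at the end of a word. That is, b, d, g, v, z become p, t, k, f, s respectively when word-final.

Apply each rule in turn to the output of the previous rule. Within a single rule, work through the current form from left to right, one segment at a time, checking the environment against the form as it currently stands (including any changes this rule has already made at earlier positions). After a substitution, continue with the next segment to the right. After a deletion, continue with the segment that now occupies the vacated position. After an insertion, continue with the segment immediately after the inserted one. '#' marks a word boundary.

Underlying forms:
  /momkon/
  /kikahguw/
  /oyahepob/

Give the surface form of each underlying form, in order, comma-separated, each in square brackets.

[momkon], [sigahkuw], [oyahebop]

/momkon/:
  A Velar Palatalization: no change — [momkon]
  B Intervocalic Voicing: no change — [momkon]
  C Progressive Voicing Assimilation: no change — [momkon]
  D Final Devoicing: no change — [momkon]
/kikahguw/:
  A Velar Palatalization: [kikahguw] → [sikahguw]
  B Intervocalic Voicing: [sikahguw] → [sigahguw]
  C Progressive Voicing Assimilation: [sigahguw] → [sigahkuw]
  D Final Devoicing: no change — [sigahkuw]
/oyahepob/:
  A Velar Palatalization: no change — [oyahepob]
  B Intervocalic Voicing: [oyahepob] → [oyahebob]
  C Progressive Voicing Assimilation: no change — [oyahebob]
  D Final Devoicing: [oyahebob] → [oyahebop]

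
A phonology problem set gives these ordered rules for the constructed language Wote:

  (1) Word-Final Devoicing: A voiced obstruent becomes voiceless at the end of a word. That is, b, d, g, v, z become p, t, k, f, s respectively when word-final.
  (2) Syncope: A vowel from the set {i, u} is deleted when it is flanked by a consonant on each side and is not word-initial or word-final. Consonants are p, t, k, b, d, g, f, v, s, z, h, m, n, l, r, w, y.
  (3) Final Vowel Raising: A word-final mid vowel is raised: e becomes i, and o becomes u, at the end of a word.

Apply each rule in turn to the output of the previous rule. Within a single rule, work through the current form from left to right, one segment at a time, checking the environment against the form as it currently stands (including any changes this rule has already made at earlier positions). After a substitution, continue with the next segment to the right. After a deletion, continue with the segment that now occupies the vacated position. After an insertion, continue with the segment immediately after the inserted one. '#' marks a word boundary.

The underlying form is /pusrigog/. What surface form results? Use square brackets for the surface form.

[psrgok]

(1) Word-Final Devoicing: [pusrigog] → [pusrigok]
(2) Syncope: [pusrigok] → [psrgok]
(3) Final Vowel Raising: no change — [psrgok]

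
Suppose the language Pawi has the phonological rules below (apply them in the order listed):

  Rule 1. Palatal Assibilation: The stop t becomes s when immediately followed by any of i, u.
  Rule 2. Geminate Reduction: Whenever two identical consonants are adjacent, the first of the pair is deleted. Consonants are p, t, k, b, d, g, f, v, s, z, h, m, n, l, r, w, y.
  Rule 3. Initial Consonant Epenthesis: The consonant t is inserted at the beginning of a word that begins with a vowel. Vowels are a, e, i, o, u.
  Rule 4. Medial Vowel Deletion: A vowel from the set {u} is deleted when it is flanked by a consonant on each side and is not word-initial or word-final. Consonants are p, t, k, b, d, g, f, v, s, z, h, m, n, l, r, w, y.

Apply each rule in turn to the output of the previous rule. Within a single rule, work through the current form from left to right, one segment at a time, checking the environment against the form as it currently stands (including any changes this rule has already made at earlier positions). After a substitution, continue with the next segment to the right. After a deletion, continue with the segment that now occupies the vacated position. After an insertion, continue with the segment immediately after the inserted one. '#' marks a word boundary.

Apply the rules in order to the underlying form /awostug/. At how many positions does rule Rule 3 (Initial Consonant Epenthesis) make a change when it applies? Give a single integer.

1

Rule 1 Palatal Assibilation: [awostug] → [awossug]
Rule 2 Geminate Reduction: [awossug] → [awosug]
Rule 3 Initial Consonant Epenthesis: [awosug] → [tawosug]
Rule 4 Medial Vowel Deletion: [tawosug] → [tawosg]
Rule Rule 3 changed 1 position(s).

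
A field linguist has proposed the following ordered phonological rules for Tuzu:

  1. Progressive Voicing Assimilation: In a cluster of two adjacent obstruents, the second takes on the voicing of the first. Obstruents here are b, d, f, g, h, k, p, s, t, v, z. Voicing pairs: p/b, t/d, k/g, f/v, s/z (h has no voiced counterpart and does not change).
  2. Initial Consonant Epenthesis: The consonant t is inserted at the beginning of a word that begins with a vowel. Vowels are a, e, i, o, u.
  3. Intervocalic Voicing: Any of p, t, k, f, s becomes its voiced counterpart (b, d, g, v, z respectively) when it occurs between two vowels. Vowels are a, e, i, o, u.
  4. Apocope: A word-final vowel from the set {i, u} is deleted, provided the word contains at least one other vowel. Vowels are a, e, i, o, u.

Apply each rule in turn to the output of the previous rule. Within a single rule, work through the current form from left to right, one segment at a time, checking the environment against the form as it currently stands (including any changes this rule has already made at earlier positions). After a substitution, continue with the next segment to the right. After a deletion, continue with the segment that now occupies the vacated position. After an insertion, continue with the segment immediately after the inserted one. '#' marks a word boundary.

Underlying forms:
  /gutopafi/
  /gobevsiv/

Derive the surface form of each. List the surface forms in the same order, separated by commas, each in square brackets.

/gutopafi/:
  1 Progressive Voicing Assimilation: no change — [gutopafi]
  2 Initial Consonant Epenthesis: no change — [gutopafi]
  3 Intervocalic Voicing: [gutopafi] → [gudobavi]
  4 Apocope: [gudobavi] → [gudobav]
/gobevsiv/:
  1 Progressive Voicing Assimilation: [gobevsiv] → [gobevziv]
  2 Initial Consonant Epenthesis: no change — [gobevziv]
  3 Intervocalic Voicing: no change — [gobevziv]
  4 Apocope: no change — [gobevziv]

[gudobav], [gobevziv]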